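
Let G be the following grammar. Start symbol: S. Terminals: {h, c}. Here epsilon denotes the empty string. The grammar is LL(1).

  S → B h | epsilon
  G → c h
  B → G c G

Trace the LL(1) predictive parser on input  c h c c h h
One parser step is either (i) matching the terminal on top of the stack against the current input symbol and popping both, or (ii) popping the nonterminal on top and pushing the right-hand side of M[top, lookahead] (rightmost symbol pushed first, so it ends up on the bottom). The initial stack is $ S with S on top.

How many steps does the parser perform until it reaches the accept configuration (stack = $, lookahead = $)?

10

step 1: stack=$ S  input=c h c c h h $  — expand S → B h
step 2: stack=$ h B  input=c h c c h h $  — expand B → G c G
step 3: stack=$ h G c G  input=c h c c h h $  — expand G → c h
step 4: stack=$ h G c h c  input=c h c c h h $  — match c
step 5: stack=$ h G c h  input=h c c h h $  — match h
step 6: stack=$ h G c  input=c c h h $  — match c
step 7: stack=$ h G  input=c h h $  — expand G → c h
step 8: stack=$ h h c  input=c h h $  — match c
step 9: stack=$ h h  input=h h $  — match h
step 10: stack=$ h  input=h $  — match h
Accept reached after 10 steps.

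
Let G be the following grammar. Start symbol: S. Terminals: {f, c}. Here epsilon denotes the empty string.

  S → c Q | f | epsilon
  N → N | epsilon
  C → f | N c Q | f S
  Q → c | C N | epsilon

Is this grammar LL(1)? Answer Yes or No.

FIRST(S) = {epsilon, c, f}
FIRST(N) = {epsilon}
FIRST(C) = {c, f}
FIRST(Q) = {epsilon, c, f}
FOLLOW(S) = {$}
FOLLOW(N) = {$, c}
FOLLOW(C) = {$}
FOLLOW(Q) = {$}
Cell M[C, f] receives both C → f and C → f S — the grammar is not LL(1).

No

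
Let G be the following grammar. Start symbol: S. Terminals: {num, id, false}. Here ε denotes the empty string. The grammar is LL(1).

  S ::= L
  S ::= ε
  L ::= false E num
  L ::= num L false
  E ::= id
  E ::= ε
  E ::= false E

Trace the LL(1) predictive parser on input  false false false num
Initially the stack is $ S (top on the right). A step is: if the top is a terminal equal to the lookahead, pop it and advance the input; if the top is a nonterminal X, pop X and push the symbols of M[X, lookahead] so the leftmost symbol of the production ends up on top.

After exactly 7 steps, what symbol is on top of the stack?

E

step 1: stack=$ S  input=false false false num $  — expand S ::= L
step 2: stack=$ L  input=false false false num $  — expand L ::= false E num
step 3: stack=$ num E false  input=false false false num $  — match false
step 4: stack=$ num E  input=false false num $  — expand E ::= false E
step 5: stack=$ num E false  input=false false num $  — match false
step 6: stack=$ num E  input=false num $  — expand E ::= false E
step 7: stack=$ num E false  input=false num $  — match false
Stack after step 7: $ num E (top = E).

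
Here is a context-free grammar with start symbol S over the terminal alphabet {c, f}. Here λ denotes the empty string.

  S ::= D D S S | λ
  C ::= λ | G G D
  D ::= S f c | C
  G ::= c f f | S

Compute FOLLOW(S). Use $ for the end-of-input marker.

{$, c, f}

FIRST(S) = {λ, c, f}  (via D D S S)
FIRST(G) = {λ, c, f}  (via S)
FIRST(C) = {λ, c, f}  (via G G D)
FIRST(D) = {λ, c, f}  (via S f c, C)
FOLLOW(S) includes $ since S is the start symbol.
FOLLOW(S): in S::=D D S S (occurrence 1), S is followed by S with FIRST {λ, c, f}; in S::=D D S S (occurrence 1), the suffix after S is nullable (adds nothing new); in S::=D D S S (occurrence 2), the suffix after S is empty (adds nothing new); in D::=S f c, S is followed by f c with FIRST {f}; in G::=S, the suffix after S is empty, so FOLLOW(S) ⊇ FOLLOW(G) = {$, c, f}. Thus FOLLOW(S) = {$, c, f}.
FOLLOW(C): in D::=C, the suffix after C is empty, so FOLLOW(C) ⊇ FOLLOW(D) = {$, c, f}. Thus FOLLOW(C) = {$, c, f}.
FOLLOW(D): in S::=D D S S (occurrence 1), D is followed by D S S with FIRST {λ, c, f}; in S::=D D S S (occurrence 1), the suffix after D is nullable, so FOLLOW(D) ⊇ FOLLOW(S) = {$, c, f}; in S::=D D S S (occurrence 2), D is followed by S S with FIRST {λ, c, f}; in S::=D D S S (occurrence 2), the suffix after D is nullable, so FOLLOW(D) ⊇ FOLLOW(S) = {$, c, f}; in C::=G G D, the suffix after D is empty, so FOLLOW(D) ⊇ FOLLOW(C) = {$, c, f}. Thus FOLLOW(D) = {$, c, f}.
FOLLOW(G): in C::=G G D (occurrence 1), G is followed by G D with FIRST {λ, c, f}; in C::=G G D (occurrence 1), the suffix after G is nullable, so FOLLOW(G) ⊇ FOLLOW(C) = {$, c, f}; in C::=G G D (occurrence 2), G is followed by D with FIRST {λ, c, f}; in C::=G G D (occurrence 2), the suffix after G is nullable, so FOLLOW(G) ⊇ FOLLOW(C) = {$, c, f}. Thus FOLLOW(G) = {$, c, f}.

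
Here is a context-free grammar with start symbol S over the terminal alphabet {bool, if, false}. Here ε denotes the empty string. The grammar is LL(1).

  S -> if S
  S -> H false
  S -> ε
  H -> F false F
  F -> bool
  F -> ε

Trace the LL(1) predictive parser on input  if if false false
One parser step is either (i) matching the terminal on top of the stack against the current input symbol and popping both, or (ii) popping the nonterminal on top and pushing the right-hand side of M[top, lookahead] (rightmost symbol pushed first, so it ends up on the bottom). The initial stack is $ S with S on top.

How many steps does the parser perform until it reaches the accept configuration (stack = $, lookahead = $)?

10

      Stack              Input                Action
   1  $ S                if if false false $  expand S -> if S
   2  $ S if             if if false false $  match if
   3  $ S                if false false $     expand S -> if S
   4  $ S if             if false false $     match if
   5  $ S                false false $        expand S -> H false
   6  $ false H          false false $        expand H -> F false F
   7  $ false F false F  false false $        expand F -> ε
   8  $ false F false    false false $        match false
   9  $ false F          false $              expand F -> ε
  10  $ false            false $              match false
Accept reached after 10 steps.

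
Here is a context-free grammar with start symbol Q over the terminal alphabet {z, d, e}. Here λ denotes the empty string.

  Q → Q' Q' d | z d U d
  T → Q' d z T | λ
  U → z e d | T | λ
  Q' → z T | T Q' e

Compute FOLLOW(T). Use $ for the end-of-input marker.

FIRST(Q) = {z}  (via Q' Q' d)
FIRST(T) = {λ, z}  (via Q' d z T)
FIRST(U) = {λ, z}  (via T)
FIRST(Q') = {z}  (via T Q' e)
FOLLOW(Q) includes $ since Q is the start symbol.
FOLLOW(Q): Q appears on no right-hand side. Thus FOLLOW(Q) = {$}.
FOLLOW(U): in Q→z d U d, U is followed by d with FIRST {d}. Thus FOLLOW(U) = {d}.
FOLLOW(Q'): in Q→Q' Q' d (occurrence 1), Q' is followed by Q' d with FIRST {z}; in Q→Q' Q' d (occurrence 2), Q' is followed by d with FIRST {d}; in T→Q' d z T, Q' is followed by d z T with FIRST {d}; in Q'→T Q' e, Q' is followed by e with FIRST {e}. Thus FOLLOW(Q') = {d, e, z}.
FOLLOW(T): in T→Q' d z T, the suffix after T is empty (adds nothing new); in U→T, the suffix after T is empty, so FOLLOW(T) ⊇ FOLLOW(U) = {d}; in Q'→z T, the suffix after T is empty, so FOLLOW(T) ⊇ FOLLOW(Q') = {d, e, z}; in Q'→T Q' e, T is followed by Q' e with FIRST {z}. Thus FOLLOW(T) = {d, e, z}.

{d, e, z}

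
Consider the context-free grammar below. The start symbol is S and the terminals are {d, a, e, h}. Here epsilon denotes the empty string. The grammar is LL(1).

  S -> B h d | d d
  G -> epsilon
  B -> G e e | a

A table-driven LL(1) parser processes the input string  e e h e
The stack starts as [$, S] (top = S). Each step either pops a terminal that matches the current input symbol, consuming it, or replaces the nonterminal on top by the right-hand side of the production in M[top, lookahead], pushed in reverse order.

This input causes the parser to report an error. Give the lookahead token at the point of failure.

e

     Stack        Input      Action
  1  $ S          e e h e $  expand S -> B h d
  2  $ d h B      e e h e $  expand B -> G e e
  3  $ d h e e G  e e h e $  expand G -> epsilon
  4  $ d h e e    e e h e $  match e
  5  $ d h e      e h e $    match e
  6  $ d h        h e $      match h
  7  $ d          e $        error: top is terminal d but lookahead is e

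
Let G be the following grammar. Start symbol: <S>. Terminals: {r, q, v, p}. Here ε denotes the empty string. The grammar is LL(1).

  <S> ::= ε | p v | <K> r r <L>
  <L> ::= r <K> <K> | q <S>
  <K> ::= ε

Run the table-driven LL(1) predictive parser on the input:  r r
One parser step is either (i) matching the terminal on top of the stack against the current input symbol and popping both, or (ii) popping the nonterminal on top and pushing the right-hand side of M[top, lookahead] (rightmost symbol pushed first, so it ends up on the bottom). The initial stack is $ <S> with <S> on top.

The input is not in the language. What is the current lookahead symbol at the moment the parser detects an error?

$

step 1: stack=$ <S>  input=r r $  — expand <S> ::= <K> r r <L>
step 2: stack=$ <L> r r <K>  input=r r $  — expand <K> ::= ε
step 3: stack=$ <L> r r  input=r r $  — match r
step 4: stack=$ <L> r  input=r $  — match r
step 5: stack=$ <L>  input=$  — error: M[<L>, $] is empty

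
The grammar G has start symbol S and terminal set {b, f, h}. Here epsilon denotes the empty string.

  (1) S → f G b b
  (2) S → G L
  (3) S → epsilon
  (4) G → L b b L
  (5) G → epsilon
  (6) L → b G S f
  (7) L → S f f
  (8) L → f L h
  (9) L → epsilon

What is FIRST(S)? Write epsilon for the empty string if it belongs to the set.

{epsilon, b, f}

FIRST(S) = {epsilon, b, f}  (via G L)
FIRST(L) = {epsilon, b, f}  (via S f f)
FIRST(G) = {epsilon, b, f}  (via L b b L)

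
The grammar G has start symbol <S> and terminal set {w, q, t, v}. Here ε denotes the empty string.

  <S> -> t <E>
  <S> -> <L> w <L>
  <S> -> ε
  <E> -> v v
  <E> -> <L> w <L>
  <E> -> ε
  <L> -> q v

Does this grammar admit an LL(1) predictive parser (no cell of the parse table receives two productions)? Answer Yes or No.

FIRST(<S>) = {ε, q, t}
FIRST(<E>) = {ε, q, v}
FIRST(<L>) = {q}
FOLLOW(<S>) = {$}
FOLLOW(<E>) = {$}
FOLLOW(<L>) = {$, w}
Each cell of M receives at most one production.

Yes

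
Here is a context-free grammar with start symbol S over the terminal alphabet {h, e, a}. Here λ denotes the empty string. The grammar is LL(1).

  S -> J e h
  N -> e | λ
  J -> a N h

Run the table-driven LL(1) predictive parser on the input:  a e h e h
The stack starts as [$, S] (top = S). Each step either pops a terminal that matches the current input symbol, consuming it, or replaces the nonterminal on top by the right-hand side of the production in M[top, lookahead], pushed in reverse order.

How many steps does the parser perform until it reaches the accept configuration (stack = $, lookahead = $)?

step 1: stack=$ S  input=a e h e h $  — expand S -> J e h
step 2: stack=$ h e J  input=a e h e h $  — expand J -> a N h
step 3: stack=$ h e h N a  input=a e h e h $  — match a
step 4: stack=$ h e h N  input=e h e h $  — expand N -> e
step 5: stack=$ h e h e  input=e h e h $  — match e
step 6: stack=$ h e h  input=h e h $  — match h
step 7: stack=$ h e  input=e h $  — match e
step 8: stack=$ h  input=h $  — match h
Accept reached after 8 steps.

8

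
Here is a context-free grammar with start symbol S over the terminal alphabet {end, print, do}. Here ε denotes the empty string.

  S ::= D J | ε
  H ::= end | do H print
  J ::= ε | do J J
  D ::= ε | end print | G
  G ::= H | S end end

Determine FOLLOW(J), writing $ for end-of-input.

FIRST(H) = {do, end}
FIRST(J) = {ε, do}
FIRST(S) = {ε, do, end}  (via D J)
FIRST(G) = {do, end}  (via H, S end end)
FIRST(D) = {ε, do, end}  (via G)
FOLLOW(S) includes $ since S is the start symbol.
FOLLOW(S): in G::=S end end, S is followed by end end with FIRST {end}. Thus FOLLOW(S) = {$, end}.
FOLLOW(J): in S::=D J, the suffix after J is empty, so FOLLOW(J) ⊇ FOLLOW(S) = {$, end}; in J::=do J J (occurrence 1), J is followed by J with FIRST {ε, do}; in J::=do J J (occurrence 1), the suffix after J is nullable (adds nothing new); in J::=do J J (occurrence 2), the suffix after J is empty (adds nothing new). Thus FOLLOW(J) = {$, do, end}.
FOLLOW(D): in S::=D J, D is followed by J with FIRST {ε, do}; in S::=D J, the suffix after D is nullable, so FOLLOW(D) ⊇ FOLLOW(S) = {$, end}. Thus FOLLOW(D) = {$, do, end}.
FOLLOW(G): in D::=G, the suffix after G is empty, so FOLLOW(G) ⊇ FOLLOW(D) = {$, do, end}. Thus FOLLOW(G) = {$, do, end}.
FOLLOW(H): in H::=do H print, H is followed by print with FIRST {print}; in G::=H, the suffix after H is empty, so FOLLOW(H) ⊇ FOLLOW(G) = {$, do, end}. Thus FOLLOW(H) = {$, do, end, print}.

{$, do, end}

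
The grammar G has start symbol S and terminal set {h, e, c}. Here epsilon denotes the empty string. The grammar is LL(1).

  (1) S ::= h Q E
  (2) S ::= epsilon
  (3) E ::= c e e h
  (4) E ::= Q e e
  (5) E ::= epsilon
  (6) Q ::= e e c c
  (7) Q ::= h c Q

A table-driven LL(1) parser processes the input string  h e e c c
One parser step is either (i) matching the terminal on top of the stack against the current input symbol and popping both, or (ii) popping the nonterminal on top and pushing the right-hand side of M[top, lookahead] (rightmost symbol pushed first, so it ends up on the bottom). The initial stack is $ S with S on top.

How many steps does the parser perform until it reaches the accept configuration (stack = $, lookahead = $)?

step 1: stack=$ S  input=h e e c c $  — expand S ::= h Q E
step 2: stack=$ E Q h  input=h e e c c $  — match h
step 3: stack=$ E Q  input=e e c c $  — expand Q ::= e e c c
step 4: stack=$ E c c e e  input=e e c c $  — match e
step 5: stack=$ E c c e  input=e c c $  — match e
step 6: stack=$ E c c  input=c c $  — match c
step 7: stack=$ E c  input=c $  — match c
step 8: stack=$ E  input=$  — expand E ::= epsilon
Accept reached after 8 steps.

8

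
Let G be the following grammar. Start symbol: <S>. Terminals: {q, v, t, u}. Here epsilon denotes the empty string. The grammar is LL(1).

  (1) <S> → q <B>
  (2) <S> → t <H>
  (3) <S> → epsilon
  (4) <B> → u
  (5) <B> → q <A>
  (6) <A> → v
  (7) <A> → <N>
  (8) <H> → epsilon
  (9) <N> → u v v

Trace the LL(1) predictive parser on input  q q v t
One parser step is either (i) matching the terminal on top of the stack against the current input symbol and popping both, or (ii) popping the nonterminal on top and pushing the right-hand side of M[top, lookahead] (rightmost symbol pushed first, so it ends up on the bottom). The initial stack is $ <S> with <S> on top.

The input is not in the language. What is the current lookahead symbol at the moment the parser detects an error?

t

     Stack    Input      Action
  1  $ <S>    q q v t $  expand <S> → q <B>
  2  $ <B> q  q q v t $  match q
  3  $ <B>    q v t $    expand <B> → q <A>
  4  $ <A> q  q v t $    match q
  5  $ <A>    v t $      expand <A> → v
  6  $ v      v t $      match v
  7  $        t $        error: stack empty but input remains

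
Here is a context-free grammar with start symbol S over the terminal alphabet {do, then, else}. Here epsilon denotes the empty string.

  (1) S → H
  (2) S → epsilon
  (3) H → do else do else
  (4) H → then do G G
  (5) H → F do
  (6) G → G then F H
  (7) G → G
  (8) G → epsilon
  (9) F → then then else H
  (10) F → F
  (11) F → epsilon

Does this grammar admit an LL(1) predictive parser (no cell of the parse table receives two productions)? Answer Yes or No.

No

FIRST(S) = {epsilon, do, then}
FIRST(H) = {do, then}
FIRST(G) = {epsilon, then}
FIRST(F) = {epsilon, then}
FOLLOW(S) = {$}
FOLLOW(H) = {$, do, then}
FOLLOW(G) = {$, do, then}
FOLLOW(F) = {do, then}
Cell M[F, do] receives both F → F and F → epsilon — the grammar is not LL(1).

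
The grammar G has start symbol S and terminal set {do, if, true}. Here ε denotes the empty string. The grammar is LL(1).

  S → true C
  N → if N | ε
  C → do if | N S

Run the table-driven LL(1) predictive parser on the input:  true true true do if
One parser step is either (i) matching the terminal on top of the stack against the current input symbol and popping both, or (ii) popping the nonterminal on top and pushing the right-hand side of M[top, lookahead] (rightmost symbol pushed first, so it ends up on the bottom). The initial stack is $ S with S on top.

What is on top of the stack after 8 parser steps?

S

step 1: stack=$ S  input=true true true do if $  — expand S → true C
step 2: stack=$ C true  input=true true true do if $  — match true
step 3: stack=$ C  input=true true do if $  — expand C → N S
step 4: stack=$ S N  input=true true do if $  — expand N → ε
step 5: stack=$ S  input=true true do if $  — expand S → true C
step 6: stack=$ C true  input=true true do if $  — match true
step 7: stack=$ C  input=true do if $  — expand C → N S
step 8: stack=$ S N  input=true do if $  — expand N → ε
Stack after step 8: $ S (top = S).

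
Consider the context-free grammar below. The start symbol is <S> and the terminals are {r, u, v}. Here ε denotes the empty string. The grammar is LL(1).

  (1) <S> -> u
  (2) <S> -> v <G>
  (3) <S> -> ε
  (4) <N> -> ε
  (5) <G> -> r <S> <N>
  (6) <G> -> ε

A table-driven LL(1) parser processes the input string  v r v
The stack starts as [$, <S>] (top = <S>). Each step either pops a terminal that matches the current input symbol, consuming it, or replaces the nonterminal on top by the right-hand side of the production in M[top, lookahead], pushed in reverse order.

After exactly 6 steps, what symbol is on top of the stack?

<G>

step 1: stack=$ <S>  input=v r v $  — expand <S> -> v <G>
step 2: stack=$ <G> v  input=v r v $  — match v
step 3: stack=$ <G>  input=r v $  — expand <G> -> r <S> <N>
step 4: stack=$ <N> <S> r  input=r v $  — match r
step 5: stack=$ <N> <S>  input=v $  — expand <S> -> v <G>
step 6: stack=$ <N> <G> v  input=v $  — match v
Stack after step 6: $ <N> <G> (top = <G>).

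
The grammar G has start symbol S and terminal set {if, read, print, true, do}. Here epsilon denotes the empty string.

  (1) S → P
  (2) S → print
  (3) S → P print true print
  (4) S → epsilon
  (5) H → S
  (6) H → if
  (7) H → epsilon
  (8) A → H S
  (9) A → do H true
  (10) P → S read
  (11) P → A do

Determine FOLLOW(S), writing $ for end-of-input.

{$, do, if, print, read, true}

FIRST(S) = {epsilon, do, if, print, read}  (via P, P print true print)
FIRST(H) = {epsilon, do, if, print, read}  (via S)
FIRST(A) = {epsilon, do, if, print, read}  (via H S)
FIRST(P) = {do, if, print, read}  (via S read, A do)
FOLLOW(S) includes $ since S is the start symbol.
FOLLOW(A): in P→A do, A is followed by do with FIRST {do}. Thus FOLLOW(A) = {do}.
FOLLOW(H): in A→H S, H is followed by S with FIRST {epsilon, do, if, print, read}; in A→H S, the suffix after H is nullable, so FOLLOW(H) ⊇ FOLLOW(A) = {do}; in A→do H true, H is followed by true with FIRST {true}. Thus FOLLOW(H) = {do, if, print, read, true}.
FOLLOW(S): in H→S, the suffix after S is empty, so FOLLOW(S) ⊇ FOLLOW(H) = {do, if, print, read, true}; in A→H S, the suffix after S is empty, so FOLLOW(S) ⊇ FOLLOW(A) = {do}; in P→S read, S is followed by read with FIRST {read}. Thus FOLLOW(S) = {$, do, if, print, read, true}.
FOLLOW(P): in S→P, the suffix after P is empty, so FOLLOW(P) ⊇ FOLLOW(S) = {$, do, if, print, read, true}; in S→P print true print, P is followed by print true print with FIRST {print}. Thus FOLLOW(P) = {$, do, if, print, read, true}.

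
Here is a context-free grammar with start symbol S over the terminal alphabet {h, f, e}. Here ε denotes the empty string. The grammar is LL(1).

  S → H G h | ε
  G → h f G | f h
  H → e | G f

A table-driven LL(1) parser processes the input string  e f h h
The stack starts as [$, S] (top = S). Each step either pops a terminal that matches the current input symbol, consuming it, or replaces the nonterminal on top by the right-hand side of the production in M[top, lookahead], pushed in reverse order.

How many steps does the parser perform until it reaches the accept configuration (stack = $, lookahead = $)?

step 1: stack=$ S  input=e f h h $  — expand S → H G h
step 2: stack=$ h G H  input=e f h h $  — expand H → e
step 3: stack=$ h G e  input=e f h h $  — match e
step 4: stack=$ h G  input=f h h $  — expand G → f h
step 5: stack=$ h h f  input=f h h $  — match f
step 6: stack=$ h h  input=h h $  — match h
step 7: stack=$ h  input=h $  — match h
Accept reached after 7 steps.

7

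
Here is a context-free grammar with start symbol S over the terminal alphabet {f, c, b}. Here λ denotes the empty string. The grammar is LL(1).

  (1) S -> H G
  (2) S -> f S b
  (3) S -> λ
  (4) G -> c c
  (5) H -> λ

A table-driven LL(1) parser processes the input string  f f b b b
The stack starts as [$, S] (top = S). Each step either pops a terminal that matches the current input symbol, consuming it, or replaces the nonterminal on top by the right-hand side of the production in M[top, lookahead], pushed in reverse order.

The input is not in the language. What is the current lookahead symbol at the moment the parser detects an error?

b

step 1: stack=$ S  input=f f b b b $  — expand S -> f S b
step 2: stack=$ b S f  input=f f b b b $  — match f
step 3: stack=$ b S  input=f b b b $  — expand S -> f S b
step 4: stack=$ b b S f  input=f b b b $  — match f
step 5: stack=$ b b S  input=b b b $  — expand S -> λ
step 6: stack=$ b b  input=b b b $  — match b
step 7: stack=$ b  input=b b $  — match b
step 8: stack=$  input=b $  — error: stack empty but input remains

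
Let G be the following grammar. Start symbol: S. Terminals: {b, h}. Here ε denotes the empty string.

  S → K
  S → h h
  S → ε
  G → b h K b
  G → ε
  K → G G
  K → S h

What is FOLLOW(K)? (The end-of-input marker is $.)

FIRST(G): from G→b h K b we get {b}; from G→ε we get {ε}. So FIRST(G) = {ε, b}.
FIRST(S): from S→K we get {ε, b, h}; from S→h h we get {h}; from S→ε we get {ε}. So FIRST(S) = {ε, b, h}.
FIRST(K): from K→G G we get {ε, b}; from K→S h we get {b, h}. So FIRST(K) = {ε, b, h}.
FOLLOW(S) includes $ since S is the start symbol.
FOLLOW(S): in K→S h, S is followed by h with FIRST {h}. Thus FOLLOW(S) = {$, h}.
FOLLOW(K): in S→K, the suffix after K is empty, so FOLLOW(K) ⊇ FOLLOW(S) = {$, h}; in G→b h K b, K is followed by b with FIRST {b}. Thus FOLLOW(K) = {$, b, h}.
FOLLOW(G): in K→G G (occurrence 1), G is followed by G with FIRST {ε, b}; in K→G G (occurrence 1), the suffix after G is nullable, so FOLLOW(G) ⊇ FOLLOW(K) = {$, b, h}; in K→G G (occurrence 2), the suffix after G is empty, so FOLLOW(G) ⊇ FOLLOW(K) = {$, b, h}. Thus FOLLOW(G) = {$, b, h}.

{$, b, h}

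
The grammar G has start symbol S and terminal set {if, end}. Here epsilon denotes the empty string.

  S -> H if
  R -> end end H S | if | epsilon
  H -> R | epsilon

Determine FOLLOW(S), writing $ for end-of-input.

{$, end, if}

FIRST(R): from R->end end H S we get {end}; from R->if we get {if}; from R->epsilon we get {epsilon}. So FIRST(R) = {epsilon, end, if}.
FIRST(H): from H->R we get {epsilon, end, if}; from H->epsilon we get {epsilon}. So FIRST(H) = {epsilon, end, if}.
FIRST(S): from S->H if we get {end, if}. So FIRST(S) = {end, if}.
FOLLOW(S) includes $ since S is the start symbol.
FOLLOW(H): in S->H if, H is followed by if with FIRST {if}; in R->end end H S, H is followed by S with FIRST {end, if}. Thus FOLLOW(H) = {end, if}.
FOLLOW(R): in H->R, the suffix after R is empty, so FOLLOW(R) ⊇ FOLLOW(H) = {end, if}. Thus FOLLOW(R) = {end, if}.
FOLLOW(S): in R->end end H S, the suffix after S is empty, so FOLLOW(S) ⊇ FOLLOW(R) = {end, if}. Thus FOLLOW(S) = {$, end, if}.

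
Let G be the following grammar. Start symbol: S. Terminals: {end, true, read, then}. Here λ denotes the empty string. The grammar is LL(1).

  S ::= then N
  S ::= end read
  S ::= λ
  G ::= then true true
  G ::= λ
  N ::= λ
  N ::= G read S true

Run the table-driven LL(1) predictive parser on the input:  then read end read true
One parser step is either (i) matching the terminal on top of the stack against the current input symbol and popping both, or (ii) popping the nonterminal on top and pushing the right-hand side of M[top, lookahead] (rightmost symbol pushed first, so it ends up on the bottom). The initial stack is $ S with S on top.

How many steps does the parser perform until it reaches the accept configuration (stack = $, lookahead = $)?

step 1: stack=$ S  input=then read end read true $  — expand S ::= then N
step 2: stack=$ N then  input=then read end read true $  — match then
step 3: stack=$ N  input=read end read true $  — expand N ::= G read S true
step 4: stack=$ true S read G  input=read end read true $  — expand G ::= λ
step 5: stack=$ true S read  input=read end read true $  — match read
step 6: stack=$ true S  input=end read true $  — expand S ::= end read
step 7: stack=$ true read end  input=end read true $  — match end
step 8: stack=$ true read  input=read true $  — match read
step 9: stack=$ true  input=true $  — match true
Accept reached after 9 steps.

9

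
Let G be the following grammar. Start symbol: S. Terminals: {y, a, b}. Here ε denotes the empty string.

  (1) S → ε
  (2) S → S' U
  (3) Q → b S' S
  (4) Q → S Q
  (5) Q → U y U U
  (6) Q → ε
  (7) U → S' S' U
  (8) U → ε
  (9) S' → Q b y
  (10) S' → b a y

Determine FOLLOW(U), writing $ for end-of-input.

FIRST(S) = {ε, b, y}  (via S' U)
FIRST(Q) = {ε, b, y}  (via S Q, U y U U)
FIRST(S') = {b, y}  (via Q b y)
FIRST(U) = {ε, b, y}  (via S' S' U)
FOLLOW(S) includes $ since S is the start symbol.
FOLLOW(Q): in Q→S Q, the suffix after Q is empty (adds nothing new); in S'→Q b y, Q is followed by b y with FIRST {b}. Thus FOLLOW(Q) = {b}.
FOLLOW(S): in Q→b S' S, the suffix after S is empty, so FOLLOW(S) ⊇ FOLLOW(Q) = {b}; in Q→S Q, S is followed by Q with FIRST {ε, b, y}; in Q→S Q, the suffix after S is nullable, so FOLLOW(S) ⊇ FOLLOW(Q) = {b}. Thus FOLLOW(S) = {$, b, y}.
FOLLOW(U): in S→S' U, the suffix after U is empty, so FOLLOW(U) ⊇ FOLLOW(S) = {$, b, y}; in Q→U y U U (occurrence 1), U is followed by y U U with FIRST {y}; in Q→U y U U (occurrence 2), U is followed by U with FIRST {ε, b, y}; in Q→U y U U (occurrence 2), the suffix after U is nullable, so FOLLOW(U) ⊇ FOLLOW(Q) = {b}; in Q→U y U U (occurrence 3), the suffix after U is empty, so FOLLOW(U) ⊇ FOLLOW(Q) = {b}; in U→S' S' U, the suffix after U is empty (adds nothing new). Thus FOLLOW(U) = {$, b, y}.
FOLLOW(S'): in S→S' U, S' is followed by U with FIRST {ε, b, y}; in S→S' U, the suffix after S' is nullable, so FOLLOW(S') ⊇ FOLLOW(S) = {$, b, y}; in Q→b S' S, S' is followed by S with FIRST {ε, b, y}; in Q→b S' S, the suffix after S' is nullable, so FOLLOW(S') ⊇ FOLLOW(Q) = {b}; in U→S' S' U (occurrence 1), S' is followed by S' U with FIRST {b, y}; in U→S' S' U (occurrence 2), S' is followed by U with FIRST {ε, b, y}; in U→S' S' U (occurrence 2), the suffix after S' is nullable, so FOLLOW(S') ⊇ FOLLOW(U) = {$, b, y}. Thus FOLLOW(S') = {$, b, y}.

{$, b, y}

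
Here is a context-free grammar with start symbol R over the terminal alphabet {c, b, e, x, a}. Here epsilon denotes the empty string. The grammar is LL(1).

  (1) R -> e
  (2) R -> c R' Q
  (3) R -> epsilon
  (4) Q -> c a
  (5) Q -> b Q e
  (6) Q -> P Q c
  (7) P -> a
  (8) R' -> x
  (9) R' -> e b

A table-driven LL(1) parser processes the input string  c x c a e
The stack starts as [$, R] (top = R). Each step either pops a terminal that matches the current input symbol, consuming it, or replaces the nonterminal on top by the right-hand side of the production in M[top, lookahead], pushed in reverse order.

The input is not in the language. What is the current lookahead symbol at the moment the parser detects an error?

e

     Stack     Input        Action
  1  $ R       c x c a e $  expand R -> c R' Q
  2  $ Q R' c  c x c a e $  match c
  3  $ Q R'    x c a e $    expand R' -> x
  4  $ Q x     x c a e $    match x
  5  $ Q       c a e $      expand Q -> c a
  6  $ a c     c a e $      match c
  7  $ a       a e $        match a
  8  $         e $          error: stack empty but input remains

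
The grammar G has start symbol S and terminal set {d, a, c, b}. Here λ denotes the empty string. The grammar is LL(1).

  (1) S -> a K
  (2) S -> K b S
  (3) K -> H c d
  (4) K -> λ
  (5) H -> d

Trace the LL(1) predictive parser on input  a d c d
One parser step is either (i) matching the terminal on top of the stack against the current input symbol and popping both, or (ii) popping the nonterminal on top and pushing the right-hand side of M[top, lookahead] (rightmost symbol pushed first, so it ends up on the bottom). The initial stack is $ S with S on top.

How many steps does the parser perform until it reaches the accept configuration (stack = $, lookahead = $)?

step 1: stack=$ S  input=a d c d $  — expand S -> a K
step 2: stack=$ K a  input=a d c d $  — match a
step 3: stack=$ K  input=d c d $  — expand K -> H c d
step 4: stack=$ d c H  input=d c d $  — expand H -> d
step 5: stack=$ d c d  input=d c d $  — match d
step 6: stack=$ d c  input=c d $  — match c
step 7: stack=$ d  input=d $  — match d
Accept reached after 7 steps.

7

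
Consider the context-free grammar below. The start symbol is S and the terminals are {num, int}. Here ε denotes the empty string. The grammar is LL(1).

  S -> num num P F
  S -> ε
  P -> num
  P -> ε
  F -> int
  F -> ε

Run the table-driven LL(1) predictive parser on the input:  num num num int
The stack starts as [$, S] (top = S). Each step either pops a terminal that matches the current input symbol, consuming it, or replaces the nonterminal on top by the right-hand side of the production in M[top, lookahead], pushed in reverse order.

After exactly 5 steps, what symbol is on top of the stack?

F

     Stack          Input              Action
  1  $ S            num num num int $  expand S -> num num P F
  2  $ F P num num  num num num int $  match num
  3  $ F P num      num num int $      match num
  4  $ F P          num int $          expand P -> num
  5  $ F num        num int $          match num
Stack after step 5: $ F (top = F).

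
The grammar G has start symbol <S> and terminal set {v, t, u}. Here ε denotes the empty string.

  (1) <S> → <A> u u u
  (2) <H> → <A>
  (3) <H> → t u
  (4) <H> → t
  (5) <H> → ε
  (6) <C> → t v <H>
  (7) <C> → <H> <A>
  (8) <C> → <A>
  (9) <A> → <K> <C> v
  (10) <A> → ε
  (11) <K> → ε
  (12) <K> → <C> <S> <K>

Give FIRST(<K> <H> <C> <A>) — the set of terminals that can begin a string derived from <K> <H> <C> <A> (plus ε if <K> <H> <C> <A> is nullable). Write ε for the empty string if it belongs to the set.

FIRST(<S>) = {t, u, v}  (via <A> u u u)
FIRST(<H>) = {ε, t, u, v}  (via <A>)
FIRST(<C>) = {ε, t, u, v}  (via <H> <A>, <A>)
FIRST(<K>) = {ε, t, u, v}  (via <C> <S> <K>)
FIRST(<A>) = {ε, t, u, v}  (via <K> <C> v)
FIRST(<K> <H> <C> <A>): take FIRST of each symbol in turn, carrying on past any symbol whose FIRST contains ε; result {ε, t, u, v}.

{ε, t, u, v}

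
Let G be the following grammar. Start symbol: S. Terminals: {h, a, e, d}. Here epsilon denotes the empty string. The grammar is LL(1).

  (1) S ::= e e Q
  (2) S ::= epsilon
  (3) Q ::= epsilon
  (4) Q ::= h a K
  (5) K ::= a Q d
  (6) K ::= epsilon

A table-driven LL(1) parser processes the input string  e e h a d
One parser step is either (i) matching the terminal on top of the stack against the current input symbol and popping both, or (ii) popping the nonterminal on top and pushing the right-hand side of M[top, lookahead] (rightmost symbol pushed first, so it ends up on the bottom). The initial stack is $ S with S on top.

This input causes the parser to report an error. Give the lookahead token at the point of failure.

step 1: stack=$ S  input=e e h a d $  — expand S ::= e e Q
step 2: stack=$ Q e e  input=e e h a d $  — match e
step 3: stack=$ Q e  input=e h a d $  — match e
step 4: stack=$ Q  input=h a d $  — expand Q ::= h a K
step 5: stack=$ K a h  input=h a d $  — match h
step 6: stack=$ K a  input=a d $  — match a
step 7: stack=$ K  input=d $  — expand K ::= epsilon
step 8: stack=$  input=d $  — error: stack empty but input remains

d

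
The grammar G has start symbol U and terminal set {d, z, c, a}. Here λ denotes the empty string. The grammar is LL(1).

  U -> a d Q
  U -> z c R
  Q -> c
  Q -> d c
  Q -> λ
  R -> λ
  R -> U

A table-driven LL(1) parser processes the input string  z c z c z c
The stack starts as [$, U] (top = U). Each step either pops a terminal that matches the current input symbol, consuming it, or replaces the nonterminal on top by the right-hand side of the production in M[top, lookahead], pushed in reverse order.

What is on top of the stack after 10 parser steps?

c

      Stack    Input          Action
   1  $ U      z c z c z c $  expand U -> z c R
   2  $ R c z  z c z c z c $  match z
   3  $ R c    c z c z c $    match c
   4  $ R      z c z c $      expand R -> U
   5  $ U      z c z c $      expand U -> z c R
   6  $ R c z  z c z c $      match z
   7  $ R c    c z c $        match c
   8  $ R      z c $          expand R -> U
   9  $ U      z c $          expand U -> z c R
  10  $ R c z  z c $          match z
Stack after step 10: $ R c (top = c).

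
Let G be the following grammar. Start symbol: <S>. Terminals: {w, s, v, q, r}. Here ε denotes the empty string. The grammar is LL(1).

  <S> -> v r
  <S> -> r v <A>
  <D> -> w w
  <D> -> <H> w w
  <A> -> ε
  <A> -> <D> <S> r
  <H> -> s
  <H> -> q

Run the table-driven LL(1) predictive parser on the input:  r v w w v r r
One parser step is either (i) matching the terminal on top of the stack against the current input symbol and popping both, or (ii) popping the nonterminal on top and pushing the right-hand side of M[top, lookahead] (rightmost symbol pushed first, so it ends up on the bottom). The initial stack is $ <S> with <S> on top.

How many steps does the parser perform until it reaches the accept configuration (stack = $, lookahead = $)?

11

      Stack        Input            Action
   1  $ <S>        r v w w v r r $  expand <S> -> r v <A>
   2  $ <A> v r    r v w w v r r $  match r
   3  $ <A> v      v w w v r r $    match v
   4  $ <A>        w w v r r $      expand <A> -> <D> <S> r
   5  $ r <S> <D>  w w v r r $      expand <D> -> w w
   6  $ r <S> w w  w w v r r $      match w
   7  $ r <S> w    w v r r $        match w
   8  $ r <S>      v r r $          expand <S> -> v r
   9  $ r r v      v r r $          match v
  10  $ r r        r r $            match r
  11  $ r          r $              match r
Accept reached after 11 steps.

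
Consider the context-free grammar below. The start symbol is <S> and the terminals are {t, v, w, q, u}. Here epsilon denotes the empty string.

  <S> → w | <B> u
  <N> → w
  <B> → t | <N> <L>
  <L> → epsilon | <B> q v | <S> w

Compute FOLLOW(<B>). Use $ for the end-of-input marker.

FIRST(<N>): from <N>→w we get {w}. So FIRST(<N>) = {w}.
FIRST(<B>): from <B>→t we get {t}; from <B>→<N> <L> we get {w}. So FIRST(<B>) = {t, w}.
FIRST(<S>): from <S>→w we get {w}; from <S>→<B> u we get {t, w}. So FIRST(<S>) = {t, w}.
FIRST(<L>): from <L>→epsilon we get {epsilon}; from <L>→<B> q v we get {t, w}; from <L>→<S> w we get {t, w}. So FIRST(<L>) = {epsilon, t, w}.
FOLLOW(<S>) includes $ since <S> is the start symbol.
FOLLOW(<S>): in <L>→<S> w, <S> is followed by w with FIRST {w}. Thus FOLLOW(<S>) = {$, w}.
FOLLOW(<B>): in <S>→<B> u, <B> is followed by u with FIRST {u}; in <L>→<B> q v, <B> is followed by q v with FIRST {q}. Thus FOLLOW(<B>) = {q, u}.
FOLLOW(<N>): in <B>→<N> <L>, <N> is followed by <L> with FIRST {epsilon, t, w}; in <B>→<N> <L>, the suffix after <N> is nullable, so FOLLOW(<N>) ⊇ FOLLOW(<B>) = {q, u}. Thus FOLLOW(<N>) = {q, t, u, w}.
FOLLOW(<L>): in <B>→<N> <L>, the suffix after <L> is empty, so FOLLOW(<L>) ⊇ FOLLOW(<B>) = {q, u}. Thus FOLLOW(<L>) = {q, u}.

{q, u}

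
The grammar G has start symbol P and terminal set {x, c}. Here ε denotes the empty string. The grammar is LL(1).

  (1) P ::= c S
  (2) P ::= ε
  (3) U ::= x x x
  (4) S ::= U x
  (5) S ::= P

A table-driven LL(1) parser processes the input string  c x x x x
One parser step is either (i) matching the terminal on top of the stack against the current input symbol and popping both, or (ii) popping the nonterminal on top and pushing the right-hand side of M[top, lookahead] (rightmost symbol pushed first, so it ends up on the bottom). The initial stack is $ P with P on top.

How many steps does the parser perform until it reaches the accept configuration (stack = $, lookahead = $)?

8

     Stack      Input        Action
  1  $ P        c x x x x $  expand P ::= c S
  2  $ S c      c x x x x $  match c
  3  $ S        x x x x $    expand S ::= U x
  4  $ x U      x x x x $    expand U ::= x x x
  5  $ x x x x  x x x x $    match x
  6  $ x x x    x x x $      match x
  7  $ x x      x x $        match x
  8  $ x        x $          match x
Accept reached after 8 steps.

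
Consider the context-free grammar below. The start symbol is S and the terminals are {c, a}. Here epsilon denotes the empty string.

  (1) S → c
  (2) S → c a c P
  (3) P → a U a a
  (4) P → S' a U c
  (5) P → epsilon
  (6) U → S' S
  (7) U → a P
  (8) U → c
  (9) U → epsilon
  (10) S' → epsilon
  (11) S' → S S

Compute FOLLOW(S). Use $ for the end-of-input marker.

{$, a, c}

FIRST(S) = {c}
FIRST(S') = {epsilon, c}  (via S S)
FIRST(P) = {epsilon, a, c}  (via S' a U c)
FIRST(U) = {epsilon, a, c}  (via S' S)
FOLLOW(S) includes $ since S is the start symbol.
FOLLOW(U): in P→a U a a, U is followed by a a with FIRST {a}; in P→S' a U c, U is followed by c with FIRST {c}. Thus FOLLOW(U) = {a, c}.
FOLLOW(S'): in P→S' a U c, S' is followed by a U c with FIRST {a}; in U→S' S, S' is followed by S with FIRST {c}. Thus FOLLOW(S') = {a, c}.
FOLLOW(S): in U→S' S, the suffix after S is empty, so FOLLOW(S) ⊇ FOLLOW(U) = {a, c}; in S'→S S (occurrence 1), S is followed by S with FIRST {c}; in S'→S S (occurrence 2), the suffix after S is empty, so FOLLOW(S) ⊇ FOLLOW(S') = {a, c}. Thus FOLLOW(S) = {$, a, c}.
FOLLOW(P): in S→c a c P, the suffix after P is empty, so FOLLOW(P) ⊇ FOLLOW(S) = {$, a, c}; in U→a P, the suffix after P is empty, so FOLLOW(P) ⊇ FOLLOW(U) = {a, c}. Thus FOLLOW(P) = {$, a, c}.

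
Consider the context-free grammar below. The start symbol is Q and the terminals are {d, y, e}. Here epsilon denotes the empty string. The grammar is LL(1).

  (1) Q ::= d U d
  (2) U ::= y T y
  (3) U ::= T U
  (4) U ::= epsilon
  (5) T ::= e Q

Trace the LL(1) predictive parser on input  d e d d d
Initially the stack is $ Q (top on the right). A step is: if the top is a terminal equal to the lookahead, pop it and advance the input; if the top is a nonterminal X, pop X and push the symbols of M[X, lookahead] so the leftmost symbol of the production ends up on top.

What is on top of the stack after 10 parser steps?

d

      Stack        Input        Action
   1  $ Q          d e d d d $  expand Q ::= d U d
   2  $ d U d      d e d d d $  match d
   3  $ d U        e d d d $    expand U ::= T U
   4  $ d U T      e d d d $    expand T ::= e Q
   5  $ d U Q e    e d d d $    match e
   6  $ d U Q      d d d $      expand Q ::= d U d
   7  $ d U d U d  d d d $      match d
   8  $ d U d U    d d $        expand U ::= epsilon
   9  $ d U d      d d $        match d
  10  $ d U        d $          expand U ::= epsilon
Stack after step 10: $ d (top = d).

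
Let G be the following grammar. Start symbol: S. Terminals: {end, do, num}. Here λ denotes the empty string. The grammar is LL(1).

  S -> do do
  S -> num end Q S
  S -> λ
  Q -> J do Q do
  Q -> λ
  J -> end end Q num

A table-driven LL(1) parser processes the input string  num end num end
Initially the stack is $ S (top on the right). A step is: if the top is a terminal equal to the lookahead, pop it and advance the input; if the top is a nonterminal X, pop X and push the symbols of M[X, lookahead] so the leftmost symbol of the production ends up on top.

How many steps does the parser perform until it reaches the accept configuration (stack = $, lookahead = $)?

9

step 1: stack=$ S  input=num end num end $  — expand S -> num end Q S
step 2: stack=$ S Q end num  input=num end num end $  — match num
step 3: stack=$ S Q end  input=end num end $  — match end
step 4: stack=$ S Q  input=num end $  — expand Q -> λ
step 5: stack=$ S  input=num end $  — expand S -> num end Q S
step 6: stack=$ S Q end num  input=num end $  — match num
step 7: stack=$ S Q end  input=end $  — match end
step 8: stack=$ S Q  input=$  — expand Q -> λ
step 9: stack=$ S  input=$  — expand S -> λ
Accept reached after 9 steps.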